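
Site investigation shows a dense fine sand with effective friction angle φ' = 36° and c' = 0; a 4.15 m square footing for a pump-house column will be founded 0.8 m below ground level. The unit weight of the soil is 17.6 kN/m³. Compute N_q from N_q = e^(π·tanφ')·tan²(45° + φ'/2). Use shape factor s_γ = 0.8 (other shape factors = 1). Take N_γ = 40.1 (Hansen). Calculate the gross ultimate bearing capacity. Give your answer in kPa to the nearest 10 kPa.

tan36° = 0.7265, so N_q = e^(π×0.7265)·tan²(63°) = 9.801 × 3.852 = 37.75.
q = γ·D_f = 17.6 × 0.8 = 14.08 kPa.
q·N_q = 14.08 × 37.752 = 531.56 kPa
0.5·γ·B·N_γ·s_γ = 0.5 × 17.6 × 4.15 × 40.1 × 0.8 = 1171.6 kPa
q_ult = 531.56 + 1171.6 = 1703.1 kPa.

q_ult ≈ 1700 kPa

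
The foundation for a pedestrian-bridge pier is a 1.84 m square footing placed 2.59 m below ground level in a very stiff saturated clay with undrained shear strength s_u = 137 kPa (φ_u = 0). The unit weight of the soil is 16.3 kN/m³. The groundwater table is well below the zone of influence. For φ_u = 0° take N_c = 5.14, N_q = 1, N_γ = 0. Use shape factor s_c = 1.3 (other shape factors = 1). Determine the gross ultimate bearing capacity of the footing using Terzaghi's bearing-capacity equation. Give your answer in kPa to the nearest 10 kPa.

q_ult ≈ 960 kPa

Effective surcharge at the founding depth q = γ·D_f = 16.3 × 2.59 = 42.217 kPa.
q_ult = c·N_c·s_c + q·N_q
     = 137 × 5.14 × 1.3 + 42.217 × 1
     = 915.43 + 42.217 = 957.65 kPa.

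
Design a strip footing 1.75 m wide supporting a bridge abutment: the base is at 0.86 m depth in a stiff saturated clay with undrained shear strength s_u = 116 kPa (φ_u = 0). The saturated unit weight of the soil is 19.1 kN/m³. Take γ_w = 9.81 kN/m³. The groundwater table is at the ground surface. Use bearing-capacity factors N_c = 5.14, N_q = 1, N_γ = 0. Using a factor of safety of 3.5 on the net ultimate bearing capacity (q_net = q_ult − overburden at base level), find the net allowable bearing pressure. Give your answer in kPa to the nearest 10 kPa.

q_all(net) ≈ 170 kPa

With the water table at the surface the whole profile is submerged: γ' = 19.1 − 9.81 = 9.29 kN/m³, so q = γ'·D_f = 7.9894 kPa.
q_ult = c·N_c + q·N_q
     = 116 × 5.14 + 7.9894 × 1
     = 596.24 + 7.9894 = 604.23 kPa.
q_net = 604.23 − 7.9894 = 596.24 kPa.
q_all(net) = 596.24 / 3.5 = 170.35 kPa.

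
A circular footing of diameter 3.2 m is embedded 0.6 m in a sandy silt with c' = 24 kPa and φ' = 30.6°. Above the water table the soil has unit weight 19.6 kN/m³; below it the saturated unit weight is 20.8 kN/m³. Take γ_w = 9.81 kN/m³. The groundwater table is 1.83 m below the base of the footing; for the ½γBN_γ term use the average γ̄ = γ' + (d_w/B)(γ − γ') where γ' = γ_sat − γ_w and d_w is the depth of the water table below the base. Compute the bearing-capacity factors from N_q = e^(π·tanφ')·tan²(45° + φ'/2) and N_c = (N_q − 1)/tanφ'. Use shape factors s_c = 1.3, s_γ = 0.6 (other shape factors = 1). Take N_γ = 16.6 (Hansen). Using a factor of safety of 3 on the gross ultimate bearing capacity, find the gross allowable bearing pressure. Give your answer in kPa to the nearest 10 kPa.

N_q = e^(π·tan30.6°)·tan²(60.3°) = 19.7; N_c = (N_q − 1)/tanφ' = 31.63.
Effective surcharge at the founding depth q = γ·D_f = 19.6 × 0.6 = 11.76 kPa.
With d_w = 1.83 m < B, γ̄ = 10.99 + (1.83/3.2) × (19.6 − 10.99) = 15.914 kN/m³.
q_ult = c·N_c·s_c + q·N_q + 0.5·γ·B·N_γ·s_γ
     = 24 × 31.626 × 1.3 + 11.76 × 19.704 + 0.5 × 15.914 × 3.2 × 16.6 × 0.6
     = 986.73 + 231.71 + 253.6 = 1472.1 kPa.
q_all = 1472.1 / 3 = 490.68 kPa.

q_all ≈ 490 kPa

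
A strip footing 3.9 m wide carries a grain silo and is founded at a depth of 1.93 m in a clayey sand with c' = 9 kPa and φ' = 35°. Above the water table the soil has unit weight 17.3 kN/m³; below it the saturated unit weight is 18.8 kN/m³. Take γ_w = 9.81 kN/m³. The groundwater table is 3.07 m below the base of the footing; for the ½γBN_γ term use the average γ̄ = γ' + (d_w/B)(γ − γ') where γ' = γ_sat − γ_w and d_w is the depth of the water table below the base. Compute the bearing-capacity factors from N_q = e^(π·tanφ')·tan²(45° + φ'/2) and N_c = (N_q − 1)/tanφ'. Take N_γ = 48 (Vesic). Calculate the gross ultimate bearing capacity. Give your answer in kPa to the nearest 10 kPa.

q_ult ≈ 2980 kPa

tan35° = 0.7002, so N_q = e^(π×0.7002)·tan²(62.5°) = 9.023 × 3.69 = 33.3.
N_c = (33.3 − 1)/tan35° = 46.12.
Overburden at base level: q = 17.3 × 1.93 = 33.389 kPa.
The water table is 3.07 m below the base (< B = 3.9 m), so the ½γBN_γ term uses γ̄ = γ' + (d_w/B)(γ − γ') = 8.99 + (3.07/3.9)(17.3 − 8.99) = 15.531 kN/m³.
Cohesion term c·N_c = 9 × 46.124 = 415.11 kPa; surcharge term q·N_q = 33.389 × 33.296 = 1111.7 kPa; self-weight term 0.5·γ·B·N_γ = 0.5 × 15.531 × 3.9 × 48 = 1453.7 kPa.
q_ult = 415.11 + 1111.7 + 1453.7 = 2980.6 kPa.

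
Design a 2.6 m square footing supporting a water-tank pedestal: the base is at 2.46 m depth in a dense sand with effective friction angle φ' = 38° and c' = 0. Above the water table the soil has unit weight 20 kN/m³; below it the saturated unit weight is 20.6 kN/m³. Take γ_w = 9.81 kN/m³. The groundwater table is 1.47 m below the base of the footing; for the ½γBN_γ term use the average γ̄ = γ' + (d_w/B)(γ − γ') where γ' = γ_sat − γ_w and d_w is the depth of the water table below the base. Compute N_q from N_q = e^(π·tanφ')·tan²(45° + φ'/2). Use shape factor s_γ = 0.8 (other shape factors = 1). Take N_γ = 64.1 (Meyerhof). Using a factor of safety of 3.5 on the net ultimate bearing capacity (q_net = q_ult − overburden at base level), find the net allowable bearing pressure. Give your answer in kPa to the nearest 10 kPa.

N_q = e^(π·tan38°)·tan²(64°) = 48.93.
q = γ·D_f = 20 × 2.46 = 49.2 kPa.
γ' = 10.79 kN/m³; averaging over the depth B below the base, γ̄ = γ' + (d_w/B)(γ − γ') = 15.997 kN/m³.
q·N_q = 49.2 × 48.933 = 2407.5 kPa
0.5·γ·B·N_γ·s_γ = 0.5 × 15.997 × 2.6 × 64.1 × 0.8 = 1066.4 kPa
q_ult = 2407.5 + 1066.4 = 3474 kPa.
q_net = 3474 − 49.2 = 3424.8 kPa.
q_all(net) = 3424.8 / 3.5 = 978.5 kPa.

q_all(net) ≈ 980 kPa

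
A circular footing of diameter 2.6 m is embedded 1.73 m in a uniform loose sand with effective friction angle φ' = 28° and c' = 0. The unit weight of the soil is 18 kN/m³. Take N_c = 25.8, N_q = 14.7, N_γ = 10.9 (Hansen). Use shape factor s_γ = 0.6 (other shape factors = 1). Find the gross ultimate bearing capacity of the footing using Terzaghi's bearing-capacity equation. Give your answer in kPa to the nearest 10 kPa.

q_ult ≈ 610 kPa

Effective surcharge at the founding depth q = γ·D_f = 18 × 1.73 = 31.14 kPa.
q_ult = q·N_q + 0.5·γ·B·N_γ·s_γ
     = 31.14 × 14.7 + 0.5 × 18 × 2.6 × 10.9 × 0.6
     = 457.76 + 153.04 = 610.79 kPa.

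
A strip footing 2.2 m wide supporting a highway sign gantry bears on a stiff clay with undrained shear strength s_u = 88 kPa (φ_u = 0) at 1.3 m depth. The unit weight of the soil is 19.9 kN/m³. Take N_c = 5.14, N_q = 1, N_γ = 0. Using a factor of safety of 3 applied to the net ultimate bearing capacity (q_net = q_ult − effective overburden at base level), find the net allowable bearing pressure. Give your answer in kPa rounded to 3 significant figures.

Effective surcharge at the founding depth q = γ·D_f = 19.9 × 1.3 = 25.87 kPa.
q_ult = c·N_c + q·N_q
     = 88 × 5.14 + 25.87 × 1
     = 452.32 + 25.87 = 478.19 kPa.
Net ultimate: q_net = 478.19 − 25.87 = 452.32 kPa.
q_all(net) = 452.32 / 3 = 150.77 kPa.

q_all(net) ≈ 151 kPa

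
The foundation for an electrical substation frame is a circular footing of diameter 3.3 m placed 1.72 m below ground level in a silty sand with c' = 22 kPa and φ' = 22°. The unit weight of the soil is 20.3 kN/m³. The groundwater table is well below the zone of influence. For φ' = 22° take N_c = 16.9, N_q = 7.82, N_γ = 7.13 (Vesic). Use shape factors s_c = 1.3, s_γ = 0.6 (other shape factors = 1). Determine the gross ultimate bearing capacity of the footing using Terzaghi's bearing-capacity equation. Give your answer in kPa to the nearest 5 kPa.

Overburden at base level: q = 20.3 × 1.72 = 34.916 kPa.
Cohesion term c·N_c·s_c = 22 × 16.9 × 1.3 = 483.34 kPa; surcharge term q·N_q = 34.916 × 7.82 = 273.04 kPa; self-weight term 0.5·γ·B·N_γ·s_γ = 0.5 × 20.3 × 3.3 × 7.13 × 0.6 = 143.29 kPa.
q_ult = 483.34 + 273.04 + 143.29 = 899.67 kPa.

q_ult ≈ 900 kPa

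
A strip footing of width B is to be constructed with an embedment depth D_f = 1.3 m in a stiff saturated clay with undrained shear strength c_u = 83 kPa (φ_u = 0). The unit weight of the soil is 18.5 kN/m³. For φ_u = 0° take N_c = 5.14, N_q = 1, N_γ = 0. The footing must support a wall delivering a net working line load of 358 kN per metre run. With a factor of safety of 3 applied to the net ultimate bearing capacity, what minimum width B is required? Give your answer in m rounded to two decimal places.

B = 2.52 m

Effective surcharge at the founding depth q = γ·D_f = 18.5 × 1.3 = 24.05 kPa.
q_ult = c·N_c + q·N_q
     = 83 × 5.14 + 24.05 × 1
     = 426.62 + 24.05 = 450.67 kPa.
For φ = 0 the ½γBN_γ term vanishes, so q_ult is independent of B. q_net = 450.67 − 24.05 = 426.62 kPa; q_all(net) = 426.62/3 = 142.21 kPa.
Required width B = w / q_all(net) = 358 / 142.21 = 2.517 m.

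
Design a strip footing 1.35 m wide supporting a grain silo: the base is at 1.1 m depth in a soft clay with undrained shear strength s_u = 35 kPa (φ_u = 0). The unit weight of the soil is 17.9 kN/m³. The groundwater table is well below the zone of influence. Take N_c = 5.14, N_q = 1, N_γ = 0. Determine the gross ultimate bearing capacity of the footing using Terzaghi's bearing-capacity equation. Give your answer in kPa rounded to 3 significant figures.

Overburden at base level: q = 17.9 × 1.1 = 19.69 kPa.
Cohesion term c·N_c = 35 × 5.14 = 179.9 kPa; surcharge term q·N_q = 19.69 × 1 = 19.69 kPa.
q_ult = 179.9 + 19.69 = 199.59 kPa.

q_ult ≈ 200 kPa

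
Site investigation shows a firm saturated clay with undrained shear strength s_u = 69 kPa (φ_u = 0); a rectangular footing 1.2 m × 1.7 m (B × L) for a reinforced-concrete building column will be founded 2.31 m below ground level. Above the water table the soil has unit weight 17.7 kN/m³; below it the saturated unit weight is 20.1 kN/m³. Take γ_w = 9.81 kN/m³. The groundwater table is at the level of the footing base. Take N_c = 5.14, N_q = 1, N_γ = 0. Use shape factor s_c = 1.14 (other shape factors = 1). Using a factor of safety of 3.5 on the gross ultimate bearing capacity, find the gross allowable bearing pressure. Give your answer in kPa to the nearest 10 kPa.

Overburden at base level: q = 17.7 × 2.31 = 40.887 kPa.
Cohesion term c·N_c·s_c = 69 × 5.14 × 1.14 = 404.31 kPa; surcharge term q·N_q = 40.887 × 1 = 40.887 kPa.
q_ult = 404.31 + 40.887 = 445.2 kPa.
q_all = 445.2 / 3.5 = 127.2 kPa.

q_all ≈ 130 kPa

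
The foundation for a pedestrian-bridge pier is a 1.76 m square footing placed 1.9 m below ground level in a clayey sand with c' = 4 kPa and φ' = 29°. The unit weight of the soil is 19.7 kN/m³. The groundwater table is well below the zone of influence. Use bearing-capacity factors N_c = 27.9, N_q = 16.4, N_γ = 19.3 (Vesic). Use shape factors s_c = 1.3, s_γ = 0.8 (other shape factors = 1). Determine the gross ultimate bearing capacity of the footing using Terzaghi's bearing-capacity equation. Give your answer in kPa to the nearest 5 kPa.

q_ult ≈ 1025 kPa

Effective surcharge at the founding depth q = γ·D_f = 19.7 × 1.9 = 37.43 kPa.
q_ult = c·N_c·s_c + q·N_q + 0.5·γ·B·N_γ·s_γ
     = 4 × 27.9 × 1.3 + 37.43 × 16.4 + 0.5 × 19.7 × 1.76 × 19.3 × 0.8
     = 145.08 + 613.85 + 267.67 = 1026.6 kPa.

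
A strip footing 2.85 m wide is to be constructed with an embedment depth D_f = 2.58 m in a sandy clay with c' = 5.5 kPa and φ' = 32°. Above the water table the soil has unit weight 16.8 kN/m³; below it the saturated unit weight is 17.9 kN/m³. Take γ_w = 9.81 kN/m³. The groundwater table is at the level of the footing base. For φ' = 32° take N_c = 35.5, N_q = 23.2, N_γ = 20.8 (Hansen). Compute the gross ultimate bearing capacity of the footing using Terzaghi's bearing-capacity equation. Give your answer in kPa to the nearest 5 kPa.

Overburden at base level: q = 16.8 × 2.58 = 43.344 kPa.
Below the base the soil is submerged, so the ½γBN_γ term uses γ' = 17.9 − 9.81 = 8.09 kN/m³.
Cohesion term c·N_c = 5.5 × 35.5 = 195.25 kPa; surcharge term q·N_q = 43.344 × 23.2 = 1005.6 kPa; self-weight term 0.5·γ·B·N_γ = 0.5 × 8.09 × 2.85 × 20.8 = 239.79 kPa.
q_ult = 195.25 + 1005.6 + 239.79 = 1440.6 kPa.

q_ult ≈ 1440 kPa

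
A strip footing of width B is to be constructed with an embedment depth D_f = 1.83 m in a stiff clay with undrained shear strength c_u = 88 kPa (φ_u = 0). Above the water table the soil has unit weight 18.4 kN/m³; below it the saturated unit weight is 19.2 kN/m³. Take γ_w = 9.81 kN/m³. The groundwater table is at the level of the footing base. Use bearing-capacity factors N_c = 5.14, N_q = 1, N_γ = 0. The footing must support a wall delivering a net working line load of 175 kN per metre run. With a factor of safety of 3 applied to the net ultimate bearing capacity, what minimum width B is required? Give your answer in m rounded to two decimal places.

q = γ·D_f = 18.4 × 1.83 = 33.672 kPa.
c·N_c = 88 × 5.14 = 452.32 kPa
q·N_q = 33.672 × 1 = 33.672 kPa
q_ult = 452.32 + 33.672 = 485.99 kPa.
For φ = 0 the ½γBN_γ term vanishes, so q_ult is independent of B. q_net = 485.99 − 33.672 = 452.32 kPa; q_all(net) = 452.32/3 = 150.77 kPa.
Required width B = w / q_all(net) = 175 / 150.77 = 1.161 m.

B = 1.16 m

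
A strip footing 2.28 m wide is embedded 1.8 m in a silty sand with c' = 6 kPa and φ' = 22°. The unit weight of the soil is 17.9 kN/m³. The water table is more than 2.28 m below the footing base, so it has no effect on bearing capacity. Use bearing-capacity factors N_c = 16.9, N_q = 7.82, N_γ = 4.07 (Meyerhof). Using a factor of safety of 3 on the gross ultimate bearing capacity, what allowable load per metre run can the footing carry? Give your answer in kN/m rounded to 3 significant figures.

Overburden at base level: q = 17.9 × 1.8 = 32.22 kPa.
Cohesion term c·N_c = 6 × 16.9 = 101.4 kPa; surcharge term q·N_q = 32.22 × 7.82 = 251.96 kPa; self-weight term 0.5·γ·B·N_γ = 0.5 × 17.9 × 2.28 × 4.07 = 83.052 kPa.
q_ult = 101.4 + 251.96 + 83.052 = 436.41 kPa.
Gross allowable pressure q_all = 436.41 / 3 = 145.47 kPa.
Allowable wall load = q_all × B = 145.47 × 2.28 = 331.67 kN per metre run.

≈ 332 kN/m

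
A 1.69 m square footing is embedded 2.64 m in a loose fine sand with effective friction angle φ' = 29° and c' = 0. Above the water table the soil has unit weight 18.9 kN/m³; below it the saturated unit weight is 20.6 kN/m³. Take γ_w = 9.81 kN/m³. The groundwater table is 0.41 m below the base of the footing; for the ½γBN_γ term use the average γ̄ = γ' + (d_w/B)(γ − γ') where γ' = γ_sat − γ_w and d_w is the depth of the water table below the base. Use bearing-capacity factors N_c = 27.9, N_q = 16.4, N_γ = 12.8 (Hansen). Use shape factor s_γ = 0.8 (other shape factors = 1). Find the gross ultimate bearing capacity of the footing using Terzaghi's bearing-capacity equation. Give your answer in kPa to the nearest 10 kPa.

Effective surcharge at the founding depth q = γ·D_f = 18.9 × 2.64 = 49.896 kPa.
With d_w = 0.41 m < B, γ̄ = 10.79 + (0.41/1.69) × (18.9 − 10.79) = 12.758 kN/m³.
q_ult = q·N_q + 0.5·γ·B·N_γ·s_γ
     = 49.896 × 16.4 + 0.5 × 12.758 × 1.69 × 12.8 × 0.8
     = 818.29 + 110.39 = 928.68 kPa.

q_ult ≈ 930 kPa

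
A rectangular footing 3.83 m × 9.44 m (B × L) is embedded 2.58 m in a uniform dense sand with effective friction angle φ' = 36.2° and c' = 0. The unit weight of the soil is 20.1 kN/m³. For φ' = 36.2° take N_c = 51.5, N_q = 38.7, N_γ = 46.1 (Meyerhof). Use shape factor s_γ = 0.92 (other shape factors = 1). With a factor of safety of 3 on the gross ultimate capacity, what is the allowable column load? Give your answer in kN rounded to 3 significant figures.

P_all ≈ 43900 kN

Overburden at base level: q = 20.1 × 2.58 = 51.858 kPa.
Surcharge term q·N_q = 51.858 × 38.7 = 2006.9 kPa; self-weight term 0.5·γ·B·N_γ·s_γ = 0.5 × 20.1 × 3.83 × 46.1 × 0.92 = 1632.5 kPa.
q_ult = 2006.9 + 1632.5 = 3639.4 kPa.
Gross allowable pressure q_all = 3639.4 / 3 = 1213.1 kPa.
Footing area = 36.1552 m², so allowable column load = 1213.1 × 36.1552 = 43861 kN.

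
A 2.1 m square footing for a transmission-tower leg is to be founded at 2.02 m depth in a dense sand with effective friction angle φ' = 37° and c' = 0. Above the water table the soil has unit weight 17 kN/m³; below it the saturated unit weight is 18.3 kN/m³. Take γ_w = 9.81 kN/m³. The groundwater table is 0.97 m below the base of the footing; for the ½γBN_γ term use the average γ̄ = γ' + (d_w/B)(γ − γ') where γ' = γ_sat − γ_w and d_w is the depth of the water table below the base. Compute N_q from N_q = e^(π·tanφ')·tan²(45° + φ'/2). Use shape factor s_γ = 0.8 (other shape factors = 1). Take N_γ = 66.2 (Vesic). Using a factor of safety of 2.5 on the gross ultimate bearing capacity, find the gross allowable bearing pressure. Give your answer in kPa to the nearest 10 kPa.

q_all ≈ 870 kPa

N_q = e^(π·tan37°)·tan²(63.5°) = 42.92.
Overburden at base level: q = 17 × 2.02 = 34.34 kPa.
The water table is 0.97 m below the base (< B = 2.1 m), so the ½γBN_γ term uses γ̄ = γ' + (d_w/B)(γ − γ') = 8.49 + (0.97/2.1)(17 − 8.49) = 12.421 kN/m³.
Surcharge term q·N_q = 34.34 × 42.92 = 1473.9 kPa; self-weight term 0.5·γ·B·N_γ·s_γ = 0.5 × 12.421 × 2.1 × 66.2 × 0.8 = 690.7 kPa.
q_ult = 1473.9 + 690.7 = 2164.6 kPa.
q_all = 2164.6 / 2.5 = 865.83 kPa.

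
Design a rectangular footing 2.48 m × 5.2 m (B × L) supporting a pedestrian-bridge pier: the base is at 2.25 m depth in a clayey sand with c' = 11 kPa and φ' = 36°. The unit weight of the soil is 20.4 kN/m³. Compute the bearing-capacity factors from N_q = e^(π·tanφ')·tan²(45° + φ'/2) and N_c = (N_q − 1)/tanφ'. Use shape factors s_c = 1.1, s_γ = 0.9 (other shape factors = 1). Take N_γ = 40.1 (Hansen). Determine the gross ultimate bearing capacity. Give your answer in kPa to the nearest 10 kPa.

tan36° = 0.7265, so N_q = e^(π×0.7265)·tan²(63°) = 9.801 × 3.852 = 37.75.
N_c = (37.75 − 1)/tan36° = 50.59.
Effective surcharge at the founding depth q = γ·D_f = 20.4 × 2.25 = 45.9 kPa.
q_ult = c·N_c·s_c + q·N_q + 0.5·γ·B·N_γ·s_γ
     = 11 × 50.585 × 1.1 + 45.9 × 37.752 + 0.5 × 20.4 × 2.48 × 40.1 × 0.9
     = 612.08 + 1732.8 + 912.93 = 3257.9 kPa.

q_ult ≈ 3260 kPa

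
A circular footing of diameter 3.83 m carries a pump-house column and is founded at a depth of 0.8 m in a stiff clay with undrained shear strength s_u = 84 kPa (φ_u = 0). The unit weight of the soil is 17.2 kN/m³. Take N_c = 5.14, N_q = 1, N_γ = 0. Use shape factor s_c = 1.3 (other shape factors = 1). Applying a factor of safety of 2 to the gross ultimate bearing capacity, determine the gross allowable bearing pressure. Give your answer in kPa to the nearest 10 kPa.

q_all ≈ 290 kPa

Effective surcharge at the founding depth q = γ·D_f = 17.2 × 0.8 = 13.76 kPa.
q_ult = c·N_c·s_c + q·N_q
     = 84 × 5.14 × 1.3 + 13.76 × 1
     = 561.29 + 13.76 = 575.05 kPa.
q_all = q_ult / FS = 575.05 / 2 = 287.52 kPa.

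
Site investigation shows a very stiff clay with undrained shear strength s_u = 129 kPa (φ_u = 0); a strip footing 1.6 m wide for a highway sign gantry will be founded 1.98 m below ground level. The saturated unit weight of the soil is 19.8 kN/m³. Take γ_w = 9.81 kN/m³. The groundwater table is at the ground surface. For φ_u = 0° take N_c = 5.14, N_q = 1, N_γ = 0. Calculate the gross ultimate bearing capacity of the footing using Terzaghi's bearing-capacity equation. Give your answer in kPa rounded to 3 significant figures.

With the water table at the surface the whole profile is submerged: γ' = 19.8 − 9.81 = 9.99 kN/m³, so q = γ'·D_f = 19.78 kPa.
q_ult = c·N_c + q·N_q
     = 129 × 5.14 + 19.78 × 1
     = 663.06 + 19.78 = 682.84 kPa.

q_ult ≈ 683 kPa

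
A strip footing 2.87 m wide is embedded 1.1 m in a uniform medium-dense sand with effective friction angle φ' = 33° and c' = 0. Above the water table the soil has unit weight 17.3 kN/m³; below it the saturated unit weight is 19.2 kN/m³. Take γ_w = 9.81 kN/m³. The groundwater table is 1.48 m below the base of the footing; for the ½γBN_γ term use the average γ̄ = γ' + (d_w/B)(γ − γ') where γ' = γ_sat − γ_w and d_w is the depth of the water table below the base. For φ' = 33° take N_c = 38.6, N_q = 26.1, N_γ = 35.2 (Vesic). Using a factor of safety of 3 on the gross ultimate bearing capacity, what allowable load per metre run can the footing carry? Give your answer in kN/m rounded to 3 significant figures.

≈ 1130 kN/m

q = γ·D_f = 17.3 × 1.1 = 19.03 kPa.
γ' = 9.39 kN/m³; averaging over the depth B below the base, γ̄ = γ' + (d_w/B)(γ − γ') = 13.469 kN/m³.
q·N_q = 19.03 × 26.1 = 496.68 kPa
0.5·γ·B·N_γ = 0.5 × 13.469 × 2.87 × 35.2 = 680.35 kPa
q_ult = 496.68 + 680.35 = 1177 kPa.
Gross allowable pressure q_all = 1177 / 3 = 392.34 kPa.
Allowable wall load = q_all × B = 392.34 × 2.87 = 1126 kN per metre run.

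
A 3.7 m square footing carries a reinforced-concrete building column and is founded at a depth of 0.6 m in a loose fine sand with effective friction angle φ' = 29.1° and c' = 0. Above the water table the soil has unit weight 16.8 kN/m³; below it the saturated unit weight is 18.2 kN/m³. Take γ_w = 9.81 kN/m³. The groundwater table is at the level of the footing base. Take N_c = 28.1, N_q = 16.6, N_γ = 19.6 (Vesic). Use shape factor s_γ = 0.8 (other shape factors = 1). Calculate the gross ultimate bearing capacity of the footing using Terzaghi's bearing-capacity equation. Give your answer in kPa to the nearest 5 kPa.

q_ult ≈ 410 kPa

Effective surcharge at the founding depth q = γ·D_f = 16.8 × 0.6 = 10.08 kPa.
The water table coincides with the base, so in the self-weight term γ → γ' = 8.39 kN/m³.
q_ult = q·N_q + 0.5·γ·B·N_γ·s_γ
     = 10.08 × 16.6 + 0.5 × 8.39 × 3.7 × 19.6 × 0.8
     = 167.33 + 243.38 = 410.71 kPa.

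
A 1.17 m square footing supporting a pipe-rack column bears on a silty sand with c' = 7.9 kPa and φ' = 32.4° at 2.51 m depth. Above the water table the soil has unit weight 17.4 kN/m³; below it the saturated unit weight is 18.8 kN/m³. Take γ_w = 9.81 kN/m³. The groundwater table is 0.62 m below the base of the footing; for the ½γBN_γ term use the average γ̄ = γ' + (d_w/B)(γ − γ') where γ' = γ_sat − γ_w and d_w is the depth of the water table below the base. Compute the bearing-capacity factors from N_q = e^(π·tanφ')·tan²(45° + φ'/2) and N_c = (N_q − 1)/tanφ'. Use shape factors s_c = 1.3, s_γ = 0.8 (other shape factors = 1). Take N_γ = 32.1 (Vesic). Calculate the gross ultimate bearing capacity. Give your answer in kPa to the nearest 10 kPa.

tan32.4° = 0.6346, so N_q = e^(π×0.6346)·tan²(61.2°) = 7.343 × 3.309 = 24.3.
N_c = (24.3 − 1)/tan32.4° = 36.71.
Effective surcharge at the founding depth q = γ·D_f = 17.4 × 2.51 = 43.674 kPa.
With d_w = 0.62 m < B, γ̄ = 8.99 + (0.62/1.17) × (17.4 − 8.99) = 13.447 kN/m³.
q_ult = c·N_c·s_c + q·N_q + 0.5·γ·B·N_γ·s_γ
     = 7.9 × 36.707 × 1.3 + 43.674 × 24.295 + 0.5 × 13.447 × 1.17 × 32.1 × 0.8
     = 376.99 + 1061.1 + 202.01 = 1640.1 kPa.

q_ult ≈ 1640 kPa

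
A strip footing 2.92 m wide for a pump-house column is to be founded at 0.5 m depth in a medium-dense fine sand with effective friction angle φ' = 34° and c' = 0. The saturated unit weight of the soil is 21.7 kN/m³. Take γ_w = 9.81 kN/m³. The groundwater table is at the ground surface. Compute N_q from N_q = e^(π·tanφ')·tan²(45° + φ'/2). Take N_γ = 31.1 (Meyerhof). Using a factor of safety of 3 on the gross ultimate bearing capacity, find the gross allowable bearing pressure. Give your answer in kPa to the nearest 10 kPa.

q_all ≈ 240 kPa

N_q = e^(π·tan34°)·tan²(62°) = 29.44.
Water table at ground surface, so effective unit weight γ' = 21.7 − 9.81 = 11.89 kN/m³ is used throughout; overburden q = 11.89 × 0.5 = 5.945 kPa; the same γ' applies in the ½γBN_γ term.
Surcharge term q·N_q = 5.945 × 29.44 = 175.02 kPa; self-weight term 0.5·γ·B·N_γ = 0.5 × 11.89 × 2.92 × 31.1 = 539.88 kPa.
q_ult = 175.02 + 539.88 = 714.9 kPa.
q_all = 714.9 / 3 = 238.3 kPa.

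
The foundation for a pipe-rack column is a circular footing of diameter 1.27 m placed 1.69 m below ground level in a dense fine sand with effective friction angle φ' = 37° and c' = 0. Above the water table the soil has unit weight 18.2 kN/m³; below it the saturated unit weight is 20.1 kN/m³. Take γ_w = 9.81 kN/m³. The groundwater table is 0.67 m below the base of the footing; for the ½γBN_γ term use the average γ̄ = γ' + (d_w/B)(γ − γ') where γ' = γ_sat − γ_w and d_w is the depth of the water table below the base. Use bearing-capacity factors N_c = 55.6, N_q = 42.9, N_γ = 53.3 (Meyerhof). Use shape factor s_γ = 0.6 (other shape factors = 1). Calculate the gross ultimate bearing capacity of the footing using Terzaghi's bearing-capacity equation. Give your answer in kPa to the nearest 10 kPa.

Effective surcharge at the founding depth q = γ·D_f = 18.2 × 1.69 = 30.758 kPa.
With d_w = 0.67 m < B, γ̄ = 10.29 + (0.67/1.27) × (18.2 − 10.29) = 14.463 kN/m³.
q_ult = q·N_q + 0.5·γ·B·N_γ·s_γ
     = 30.758 × 42.9 + 0.5 × 14.463 × 1.27 × 53.3 × 0.6
     = 1319.5 + 293.7 = 1613.2 kPa.

q_ult ≈ 1610 kPa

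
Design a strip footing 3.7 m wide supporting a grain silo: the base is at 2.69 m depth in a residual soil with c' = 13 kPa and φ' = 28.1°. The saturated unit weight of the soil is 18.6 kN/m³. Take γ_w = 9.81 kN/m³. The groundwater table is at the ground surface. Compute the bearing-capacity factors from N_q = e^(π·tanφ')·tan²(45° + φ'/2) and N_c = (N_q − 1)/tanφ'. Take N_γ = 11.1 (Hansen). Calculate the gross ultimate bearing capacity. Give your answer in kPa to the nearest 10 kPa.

q_ult ≈ 870 kPa

tan28.1° = 0.534, so N_q = e^(π×0.534)·tan²(59.05°) = 5.352 × 2.781 = 14.88.
N_c = (14.88 − 1)/tan28.1° = 26.
Water table at ground surface, so effective unit weight γ' = 18.6 − 9.81 = 8.79 kN/m³ is used throughout; overburden q = 8.79 × 2.69 = 23.645 kPa; the same γ' applies in the ½γBN_γ term.
Cohesion term c·N_c = 13 × 26 = 338 kPa; surcharge term q·N_q = 23.645 × 14.883 = 351.9 kPa; self-weight term 0.5·γ·B·N_γ = 0.5 × 8.79 × 3.7 × 11.1 = 180.5 kPa.
q_ult = 338 + 351.9 + 180.5 = 870.4 kPa.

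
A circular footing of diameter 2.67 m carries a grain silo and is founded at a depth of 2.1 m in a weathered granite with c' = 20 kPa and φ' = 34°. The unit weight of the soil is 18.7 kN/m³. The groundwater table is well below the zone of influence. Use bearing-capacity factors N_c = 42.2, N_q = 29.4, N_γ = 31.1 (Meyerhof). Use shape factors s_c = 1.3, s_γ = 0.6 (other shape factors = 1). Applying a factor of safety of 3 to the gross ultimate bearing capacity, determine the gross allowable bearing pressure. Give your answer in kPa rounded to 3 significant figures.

q_all ≈ 906 kPa

Effective surcharge at the founding depth q = γ·D_f = 18.7 × 2.1 = 39.27 kPa.
q_ult = c·N_c·s_c + q·N_q + 0.5·γ·B·N_γ·s_γ
     = 20 × 42.2 × 1.3 + 39.27 × 29.4 + 0.5 × 18.7 × 2.67 × 31.1 × 0.6
     = 1097.2 + 1154.5 + 465.84 = 2717.6 kPa.
q_all = q_ult / FS = 2717.6 / 3 = 905.86 kPa.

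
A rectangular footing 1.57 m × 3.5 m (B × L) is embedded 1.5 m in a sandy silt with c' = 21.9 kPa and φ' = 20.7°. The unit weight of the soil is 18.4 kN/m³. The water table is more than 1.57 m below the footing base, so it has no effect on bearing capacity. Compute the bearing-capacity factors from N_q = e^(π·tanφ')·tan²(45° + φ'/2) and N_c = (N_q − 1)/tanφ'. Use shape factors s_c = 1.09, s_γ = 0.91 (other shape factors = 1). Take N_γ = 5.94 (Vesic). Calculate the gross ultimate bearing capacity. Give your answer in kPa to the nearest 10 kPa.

q_ult ≈ 640 kPa

tan20.7° = 0.3779, so N_q = e^(π×0.3779)·tan²(55.35°) = 3.278 × 2.093 = 6.86.
N_c = (6.86 − 1)/tan20.7° = 15.51.
Effective surcharge at the founding depth q = γ·D_f = 18.4 × 1.5 = 27.6 kPa.
q_ult = c·N_c·s_c + q·N_q + 0.5·γ·B·N_γ·s_γ
     = 21.9 × 15.512 × 1.09 + 27.6 × 6.8615 + 0.5 × 18.4 × 1.57 × 5.94 × 0.91
     = 370.29 + 189.38 + 78.076 = 637.74 kPa.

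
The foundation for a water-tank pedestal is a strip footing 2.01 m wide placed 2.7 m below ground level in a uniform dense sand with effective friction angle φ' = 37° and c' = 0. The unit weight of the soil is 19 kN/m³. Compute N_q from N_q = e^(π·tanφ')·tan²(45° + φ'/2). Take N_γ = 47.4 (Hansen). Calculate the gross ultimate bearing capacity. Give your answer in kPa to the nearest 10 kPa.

tan37° = 0.7536, so N_q = e^(π×0.7536)·tan²(63.5°) = 10.669 × 4.023 = 42.92.
Effective surcharge at the founding depth q = γ·D_f = 19 × 2.7 = 51.3 kPa.
q_ult = q·N_q + 0.5·γ·B·N_γ
     = 51.3 × 42.92 + 0.5 × 19 × 2.01 × 47.4
     = 2201.8 + 905.1 = 3106.9 kPa.

q_ult ≈ 3110 kPa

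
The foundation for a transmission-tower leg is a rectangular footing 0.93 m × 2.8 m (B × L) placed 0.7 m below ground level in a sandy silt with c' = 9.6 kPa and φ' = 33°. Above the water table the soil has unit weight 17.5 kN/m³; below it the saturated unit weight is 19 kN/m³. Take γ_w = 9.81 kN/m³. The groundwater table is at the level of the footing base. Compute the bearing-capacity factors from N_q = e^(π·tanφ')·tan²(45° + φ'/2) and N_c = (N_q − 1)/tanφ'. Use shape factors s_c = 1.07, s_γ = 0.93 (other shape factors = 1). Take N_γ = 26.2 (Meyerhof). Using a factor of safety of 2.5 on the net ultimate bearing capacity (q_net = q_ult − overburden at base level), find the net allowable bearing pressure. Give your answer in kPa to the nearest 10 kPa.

q_all(net) ≈ 320 kPa

N_q = e^(π·tan33°)·tan²(61.5°) = 26.09; N_c = (N_q − 1)/tanφ' = 38.64.
Overburden at base level: q = 17.5 × 0.7 = 12.25 kPa.
Below the base the soil is submerged, so the ½γBN_γ term uses γ' = 19 − 9.81 = 9.19 kN/m³.
Cohesion term c·N_c·s_c = 9.6 × 38.638 × 1.07 = 396.89 kPa; surcharge term q·N_q = 12.25 × 26.092 = 319.63 kPa; self-weight term 0.5·γ·B·N_γ·s_γ = 0.5 × 9.19 × 0.93 × 26.2 × 0.93 = 104.12 kPa.
q_ult = 396.89 + 319.63 + 104.12 = 820.64 kPa.
q_net = 820.64 − 12.25 = 808.39 kPa.
q_all(net) = 808.39 / 2.5 = 323.36 kPa.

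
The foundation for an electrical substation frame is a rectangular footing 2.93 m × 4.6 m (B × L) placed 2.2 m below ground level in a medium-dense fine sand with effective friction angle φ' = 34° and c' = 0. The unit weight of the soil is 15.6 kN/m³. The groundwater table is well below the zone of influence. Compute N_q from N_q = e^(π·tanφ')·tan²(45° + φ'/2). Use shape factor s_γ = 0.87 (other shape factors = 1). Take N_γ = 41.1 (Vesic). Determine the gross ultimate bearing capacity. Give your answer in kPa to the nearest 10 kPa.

q_ult ≈ 1830 kPa

tan34° = 0.6745, so N_q = e^(π×0.6745)·tan²(62°) = 8.323 × 3.537 = 29.44.
Effective surcharge at the founding depth q = γ·D_f = 15.6 × 2.2 = 34.32 kPa.
q_ult = q·N_q + 0.5·γ·B·N_γ·s_γ
     = 34.32 × 29.44 + 0.5 × 15.6 × 2.93 × 41.1 × 0.87
     = 1010.4 + 817.19 = 1827.6 kPa.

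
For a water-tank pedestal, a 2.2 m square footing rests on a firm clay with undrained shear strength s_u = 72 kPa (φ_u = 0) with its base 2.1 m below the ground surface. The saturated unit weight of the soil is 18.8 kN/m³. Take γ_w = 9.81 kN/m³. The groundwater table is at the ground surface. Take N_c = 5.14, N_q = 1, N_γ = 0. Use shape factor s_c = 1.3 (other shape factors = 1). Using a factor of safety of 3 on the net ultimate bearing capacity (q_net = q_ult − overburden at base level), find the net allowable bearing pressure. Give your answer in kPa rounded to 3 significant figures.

q_all(net) ≈ 160 kPa

Water table at ground surface, so effective unit weight γ' = 18.8 − 9.81 = 8.99 kN/m³ is used throughout; overburden q = 8.99 × 2.1 = 18.879 kPa.
Cohesion term c·N_c·s_c = 72 × 5.14 × 1.3 = 481.1 kPa; surcharge term q·N_q = 18.879 × 1 = 18.879 kPa.
q_ult = 481.1 + 18.879 = 499.98 kPa.
q_net = 499.98 − 18.879 = 481.1 kPa.
q_all(net) = 481.1 / 3 = 160.37 kPa.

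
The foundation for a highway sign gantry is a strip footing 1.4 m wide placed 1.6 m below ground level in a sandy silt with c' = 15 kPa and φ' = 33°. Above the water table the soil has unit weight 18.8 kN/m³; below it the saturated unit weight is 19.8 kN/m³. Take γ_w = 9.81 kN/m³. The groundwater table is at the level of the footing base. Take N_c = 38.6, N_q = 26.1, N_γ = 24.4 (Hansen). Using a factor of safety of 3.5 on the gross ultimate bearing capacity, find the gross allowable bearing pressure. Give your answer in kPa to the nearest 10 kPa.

q_all ≈ 440 kPa

q = γ·D_f = 18.8 × 1.6 = 30.08 kPa.
For the ½γBN_γ term take γ' = 19.8 − 9.81 = 9.99 kN/m³ (soil below base is submerged).
c·N_c = 15 × 38.6 = 579 kPa
q·N_q = 30.08 × 26.1 = 785.09 kPa
0.5·γ·B·N_γ = 0.5 × 9.99 × 1.4 × 24.4 = 170.63 kPa
q_ult = 579 + 785.09 + 170.63 = 1534.7 kPa.
q_all = 1534.7 / 3.5 = 438.49 kPa.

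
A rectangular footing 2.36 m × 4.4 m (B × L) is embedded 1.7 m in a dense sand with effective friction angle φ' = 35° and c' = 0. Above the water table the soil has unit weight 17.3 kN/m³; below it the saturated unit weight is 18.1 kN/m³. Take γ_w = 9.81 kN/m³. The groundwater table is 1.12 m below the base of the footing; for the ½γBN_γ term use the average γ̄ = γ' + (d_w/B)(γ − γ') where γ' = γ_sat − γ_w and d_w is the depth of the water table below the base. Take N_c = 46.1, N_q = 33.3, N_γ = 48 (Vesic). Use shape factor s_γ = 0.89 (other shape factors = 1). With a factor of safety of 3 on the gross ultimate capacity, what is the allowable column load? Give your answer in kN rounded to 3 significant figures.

q = γ·D_f = 17.3 × 1.7 = 29.41 kPa.
γ' = 8.29 kN/m³; averaging over the depth B below the base, γ̄ = γ' + (d_w/B)(γ − γ') = 12.566 kN/m³.
q·N_q = 29.41 × 33.3 = 979.35 kPa
0.5·γ·B·N_γ·s_γ = 0.5 × 12.566 × 2.36 × 48 × 0.89 = 633.44 kPa
q_ult = 979.35 + 633.44 = 1612.8 kPa.
Gross allowable pressure q_all = 1612.8 / 3 = 537.6 kPa.
Footing area = 10.384 m², so allowable column load = 537.6 × 10.384 = 5582.4 kN.

P_all ≈ 5580 kN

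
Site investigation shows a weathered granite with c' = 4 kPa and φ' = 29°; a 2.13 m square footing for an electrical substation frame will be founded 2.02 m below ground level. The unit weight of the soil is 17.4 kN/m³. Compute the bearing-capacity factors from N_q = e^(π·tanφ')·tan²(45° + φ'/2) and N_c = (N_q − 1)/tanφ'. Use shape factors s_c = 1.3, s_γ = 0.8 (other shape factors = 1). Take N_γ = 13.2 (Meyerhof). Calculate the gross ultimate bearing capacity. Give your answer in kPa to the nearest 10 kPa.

tan29° = 0.5543, so N_q = e^(π×0.5543)·tan²(59.5°) = 5.705 × 2.882 = 16.44.
N_c = (16.44 − 1)/tan29° = 27.86.
Effective surcharge at the founding depth q = γ·D_f = 17.4 × 2.02 = 35.148 kPa.
q_ult = c·N_c·s_c + q·N_q + 0.5·γ·B·N_γ·s_γ
     = 4 × 27.86 × 1.3 + 35.148 × 16.443 + 0.5 × 17.4 × 2.13 × 13.2 × 0.8
     = 144.87 + 577.95 + 195.69 = 918.51 kPa.

q_ult ≈ 920 kPa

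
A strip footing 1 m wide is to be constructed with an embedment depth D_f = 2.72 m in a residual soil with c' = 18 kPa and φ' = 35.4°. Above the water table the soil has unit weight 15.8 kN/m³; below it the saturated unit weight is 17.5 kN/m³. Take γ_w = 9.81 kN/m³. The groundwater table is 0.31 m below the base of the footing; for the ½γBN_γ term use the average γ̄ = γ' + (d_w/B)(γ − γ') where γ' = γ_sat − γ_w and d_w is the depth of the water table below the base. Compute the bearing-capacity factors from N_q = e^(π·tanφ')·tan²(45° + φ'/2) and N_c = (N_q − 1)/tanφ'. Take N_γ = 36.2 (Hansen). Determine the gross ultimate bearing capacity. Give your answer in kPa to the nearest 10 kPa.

tan35.4° = 0.7107, so N_q = e^(π×0.7107)·tan²(62.7°) = 9.324 × 3.754 = 35.
N_c = (35 − 1)/tan35.4° = 47.84.
Overburden at base level: q = 15.8 × 2.72 = 42.976 kPa.
The water table is 0.31 m below the base (< B = 1 m), so the ½γBN_γ term uses γ̄ = γ' + (d_w/B)(γ − γ') = 7.69 + (0.31/1)(15.8 − 7.69) = 10.204 kN/m³.
Cohesion term c·N_c = 18 × 47.844 = 861.19 kPa; surcharge term q·N_q = 42.976 × 35.001 = 1504.2 kPa; self-weight term 0.5·γ·B·N_γ = 0.5 × 10.204 × 1 × 36.2 = 184.69 kPa.
q_ult = 861.19 + 1504.2 + 184.69 = 2550.1 kPa.

q_ult ≈ 2550 kPa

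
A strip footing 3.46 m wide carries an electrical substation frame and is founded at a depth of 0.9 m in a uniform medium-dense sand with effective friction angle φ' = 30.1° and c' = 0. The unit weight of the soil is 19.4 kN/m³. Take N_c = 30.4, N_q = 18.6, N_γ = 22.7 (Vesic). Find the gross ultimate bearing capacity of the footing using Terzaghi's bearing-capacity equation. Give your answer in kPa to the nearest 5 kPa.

Effective surcharge at the founding depth q = γ·D_f = 19.4 × 0.9 = 17.46 kPa.
q_ult = q·N_q + 0.5·γ·B·N_γ
     = 17.46 × 18.6 + 0.5 × 19.4 × 3.46 × 22.7
     = 324.76 + 761.86 = 1086.6 kPa.

q_ult ≈ 1085 kPa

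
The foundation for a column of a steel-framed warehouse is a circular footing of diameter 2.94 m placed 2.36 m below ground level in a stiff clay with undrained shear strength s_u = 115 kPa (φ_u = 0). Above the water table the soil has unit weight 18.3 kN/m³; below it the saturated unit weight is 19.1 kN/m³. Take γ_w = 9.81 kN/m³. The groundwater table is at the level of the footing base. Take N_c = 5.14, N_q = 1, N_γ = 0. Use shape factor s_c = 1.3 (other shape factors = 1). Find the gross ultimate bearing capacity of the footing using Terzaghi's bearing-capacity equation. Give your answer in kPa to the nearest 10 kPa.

q_ult ≈ 810 kPa

Effective surcharge at the founding depth q = γ·D_f = 18.3 × 2.36 = 43.188 kPa.
q_ult = c·N_c·s_c + q·N_q
     = 115 × 5.14 × 1.3 + 43.188 × 1
     = 768.43 + 43.188 = 811.62 kPa.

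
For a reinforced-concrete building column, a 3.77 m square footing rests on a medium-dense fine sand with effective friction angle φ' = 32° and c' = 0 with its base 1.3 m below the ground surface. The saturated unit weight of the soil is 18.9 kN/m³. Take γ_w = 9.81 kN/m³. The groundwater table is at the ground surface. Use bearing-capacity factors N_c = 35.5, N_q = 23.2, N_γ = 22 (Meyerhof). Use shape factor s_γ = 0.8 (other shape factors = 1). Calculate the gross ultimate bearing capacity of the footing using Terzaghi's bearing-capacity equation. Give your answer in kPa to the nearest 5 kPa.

q_ult ≈ 575 kPa

With the water table at the surface the whole profile is submerged: γ' = 18.9 − 9.81 = 9.09 kN/m³, so q = γ'·D_f = 11.817 kPa; the same γ' applies in the ½γBN_γ term.
q_ult = q·N_q + 0.5·γ·B·N_γ·s_γ
     = 11.817 × 23.2 + 0.5 × 9.09 × 3.77 × 22 × 0.8
     = 274.15 + 301.57 = 575.72 kPa.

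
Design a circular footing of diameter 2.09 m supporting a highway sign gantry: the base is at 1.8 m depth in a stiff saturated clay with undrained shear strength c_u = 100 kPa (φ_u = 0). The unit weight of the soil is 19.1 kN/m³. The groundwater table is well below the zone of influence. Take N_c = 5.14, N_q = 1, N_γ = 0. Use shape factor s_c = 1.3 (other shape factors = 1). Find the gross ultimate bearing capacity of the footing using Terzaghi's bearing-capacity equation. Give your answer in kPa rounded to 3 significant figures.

Effective surcharge at the founding depth q = γ·D_f = 19.1 × 1.8 = 34.38 kPa.
q_ult = c·N_c·s_c + q·N_q
     = 100 × 5.14 × 1.3 + 34.38 × 1
     = 668.2 + 34.38 = 702.58 kPa.

q_ult ≈ 703 kPa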